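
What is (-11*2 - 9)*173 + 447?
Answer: -4916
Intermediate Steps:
(-11*2 - 9)*173 + 447 = (-22 - 9)*173 + 447 = -31*173 + 447 = -5363 + 447 = -4916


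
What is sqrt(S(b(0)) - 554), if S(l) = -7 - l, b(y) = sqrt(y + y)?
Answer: I*sqrt(561) ≈ 23.685*I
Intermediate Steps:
b(y) = sqrt(2)*sqrt(y) (b(y) = sqrt(2*y) = sqrt(2)*sqrt(y))
sqrt(S(b(0)) - 554) = sqrt((-7 - sqrt(2)*sqrt(0)) - 554) = sqrt((-7 - sqrt(2)*0) - 554) = sqrt((-7 - 1*0) - 554) = sqrt((-7 + 0) - 554) = sqrt(-7 - 554) = sqrt(-561) = I*sqrt(561)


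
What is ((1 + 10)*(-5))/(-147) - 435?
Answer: -63890/147 ≈ -434.63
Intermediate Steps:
((1 + 10)*(-5))/(-147) - 435 = (11*(-5))*(-1/147) - 435 = -55*(-1/147) - 435 = 55/147 - 435 = -63890/147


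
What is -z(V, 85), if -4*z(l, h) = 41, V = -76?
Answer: 41/4 ≈ 10.250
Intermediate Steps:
z(l, h) = -41/4 (z(l, h) = -¼*41 = -41/4)
-z(V, 85) = -1*(-41/4) = 41/4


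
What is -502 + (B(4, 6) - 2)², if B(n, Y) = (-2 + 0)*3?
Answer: -438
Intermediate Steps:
B(n, Y) = -6 (B(n, Y) = -2*3 = -6)
-502 + (B(4, 6) - 2)² = -502 + (-6 - 2)² = -502 + (-8)² = -502 + 64 = -438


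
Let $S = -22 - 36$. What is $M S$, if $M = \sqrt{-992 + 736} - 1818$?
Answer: $105444 - 928 i \approx 1.0544 \cdot 10^{5} - 928.0 i$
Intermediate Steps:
$M = -1818 + 16 i$ ($M = \sqrt{-256} - 1818 = 16 i - 1818 = -1818 + 16 i \approx -1818.0 + 16.0 i$)
$S = -58$ ($S = -22 - 36 = -58$)
$M S = \left(-1818 + 16 i\right) \left(-58\right) = 105444 - 928 i$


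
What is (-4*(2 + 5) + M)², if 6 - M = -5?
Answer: 289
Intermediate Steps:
M = 11 (M = 6 - 1*(-5) = 6 + 5 = 11)
(-4*(2 + 5) + M)² = (-4*(2 + 5) + 11)² = (-4*7 + 11)² = (-28 + 11)² = (-17)² = 289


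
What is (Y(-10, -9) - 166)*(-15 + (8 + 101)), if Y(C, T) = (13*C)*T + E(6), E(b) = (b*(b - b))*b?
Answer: 94376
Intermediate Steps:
E(b) = 0 (E(b) = (b*0)*b = 0*b = 0)
Y(C, T) = 13*C*T (Y(C, T) = (13*C)*T + 0 = 13*C*T + 0 = 13*C*T)
(Y(-10, -9) - 166)*(-15 + (8 + 101)) = (13*(-10)*(-9) - 166)*(-15 + (8 + 101)) = (1170 - 166)*(-15 + 109) = 1004*94 = 94376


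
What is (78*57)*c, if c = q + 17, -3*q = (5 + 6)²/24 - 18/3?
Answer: 308009/4 ≈ 77002.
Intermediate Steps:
q = 23/72 (q = -((5 + 6)²/24 - 18/3)/3 = -(11²*(1/24) - 18*⅓)/3 = -(121*(1/24) - 6)/3 = -(121/24 - 6)/3 = -⅓*(-23/24) = 23/72 ≈ 0.31944)
c = 1247/72 (c = 23/72 + 17 = 1247/72 ≈ 17.319)
(78*57)*c = (78*57)*(1247/72) = 4446*(1247/72) = 308009/4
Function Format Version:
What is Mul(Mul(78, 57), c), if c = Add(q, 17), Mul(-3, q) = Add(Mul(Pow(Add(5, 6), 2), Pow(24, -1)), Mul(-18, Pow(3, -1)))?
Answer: Rational(308009, 4) ≈ 77002.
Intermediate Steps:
q = Rational(23, 72) (q = Mul(Rational(-1, 3), Add(Mul(Pow(Add(5, 6), 2), Pow(24, -1)), Mul(-18, Pow(3, -1)))) = Mul(Rational(-1, 3), Add(Mul(Pow(11, 2), Rational(1, 24)), Mul(-18, Rational(1, 3)))) = Mul(Rational(-1, 3), Add(Mul(121, Rational(1, 24)), -6)) = Mul(Rational(-1, 3), Add(Rational(121, 24), -6)) = Mul(Rational(-1, 3), Rational(-23, 24)) = Rational(23, 72) ≈ 0.31944)
c = Rational(1247, 72) (c = Add(Rational(23, 72), 17) = Rational(1247, 72) ≈ 17.319)
Mul(Mul(78, 57), c) = Mul(Mul(78, 57), Rational(1247, 72)) = Mul(4446, Rational(1247, 72)) = Rational(308009, 4)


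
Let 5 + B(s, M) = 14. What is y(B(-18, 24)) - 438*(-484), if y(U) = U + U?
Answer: 212010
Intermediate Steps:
B(s, M) = 9 (B(s, M) = -5 + 14 = 9)
y(U) = 2*U
y(B(-18, 24)) - 438*(-484) = 2*9 - 438*(-484) = 18 - 1*(-211992) = 18 + 211992 = 212010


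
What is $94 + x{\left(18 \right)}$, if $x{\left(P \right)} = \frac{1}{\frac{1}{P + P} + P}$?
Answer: $\frac{61042}{649} \approx 94.055$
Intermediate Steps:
$x{\left(P \right)} = \frac{1}{P + \frac{1}{2 P}}$ ($x{\left(P \right)} = \frac{1}{\frac{1}{2 P} + P} = \frac{1}{P + \frac{1}{2 P}}$)
$94 + x{\left(18 \right)} = 94 + 2 \cdot 18 \frac{1}{1 + 2 \cdot 18^{2}} = 94 + 2 \cdot 18 \frac{1}{1 + 2 \cdot 324} = 94 + 2 \cdot 18 \frac{1}{1 + 648} = 94 + 2 \cdot 18 \cdot \frac{1}{649} = 94 + \frac{36}{649} = \frac{61042}{649}$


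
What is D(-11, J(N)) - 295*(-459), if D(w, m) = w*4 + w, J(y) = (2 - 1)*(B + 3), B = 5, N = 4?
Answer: 135350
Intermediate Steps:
J(y) = 8 (J(y) = (2 - 1)*(5 + 3) = 1*8 = 8)
D(w, m) = 5*w (D(w, m) = 4*w + w = 5*w)
D(-11, J(N)) - 295*(-459) = 5*(-11) - 295*(-459) = -55 + 135405 = 135350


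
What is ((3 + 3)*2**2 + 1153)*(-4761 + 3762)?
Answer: -1175823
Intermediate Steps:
((3 + 3)*2**2 + 1153)*(-4761 + 3762) = (6*4 + 1153)*(-999) = (24 + 1153)*(-999) = 1177*(-999) = -1175823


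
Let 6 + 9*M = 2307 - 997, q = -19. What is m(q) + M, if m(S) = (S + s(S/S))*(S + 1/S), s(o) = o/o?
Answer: 83420/171 ≈ 487.84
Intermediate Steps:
M = 1304/9 (M = -⅔ + (2307 - 997)/9 = -⅔ + (⅑)*1310 = -⅔ + 1310/9 = 1304/9 ≈ 144.89)
s(o) = 1
m(S) = (1 + S)*(S + 1/S) (m(S) = (S + 1)*(S + 1/S) = (1 + S)*(S + 1/S))
m(q) + M = (1 - 19 + 1/(-19) + (-19)²) + 1304/9 = (1 - 19 - 1/19 + 361) + 1304/9 = 6516/19 + 1304/9 = 83420/171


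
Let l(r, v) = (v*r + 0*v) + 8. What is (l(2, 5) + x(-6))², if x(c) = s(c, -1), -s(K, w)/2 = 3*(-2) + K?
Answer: 1764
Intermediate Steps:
s(K, w) = 12 - 2*K (s(K, w) = -2*(3*(-2) + K) = -2*(-6 + K) = 12 - 2*K)
l(r, v) = 8 + r*v (l(r, v) = (r*v + 0) + 8 = r*v + 8 = 8 + r*v)
x(c) = 12 - 2*c
(l(2, 5) + x(-6))² = ((8 + 2*5) + (12 - 2*(-6)))² = ((8 + 10) + (12 + 12))² = (18 + 24)² = 42² = 1764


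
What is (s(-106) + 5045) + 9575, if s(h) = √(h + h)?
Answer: 14620 + 2*I*√53 ≈ 14620.0 + 14.56*I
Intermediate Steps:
s(h) = √2*√h (s(h) = √(2*h) = √2*√h)
(s(-106) + 5045) + 9575 = (√2*√(-106) + 5045) + 9575 = (√2*(I*√106) + 5045) + 9575 = (2*I*√53 + 5045) + 9575 = (5045 + 2*I*√53) + 9575 = 14620 + 2*I*√53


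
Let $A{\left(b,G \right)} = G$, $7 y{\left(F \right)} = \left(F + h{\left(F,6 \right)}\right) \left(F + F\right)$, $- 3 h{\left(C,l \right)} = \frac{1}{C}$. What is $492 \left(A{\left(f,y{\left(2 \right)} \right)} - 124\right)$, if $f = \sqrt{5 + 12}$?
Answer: $- \frac{423448}{7} \approx -60493.0$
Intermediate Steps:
$h{\left(C,l \right)} = - \frac{1}{3 C}$
$f = \sqrt{17} \approx 4.1231$
$y{\left(F \right)} = \frac{2 F \left(F - \frac{1}{3 F}\right)}{7}$ ($y{\left(F \right)} = \frac{\left(F - \frac{1}{3 F}\right) \left(F + F\right)}{7} = \frac{\left(F - \frac{1}{3 F}\right) 2 F}{7} = \frac{2 F \left(F - \frac{1}{3 F}\right)}{7}$)
$492 \left(A{\left(f,y{\left(2 \right)} \right)} - 124\right) = 492 \left(\left(- \frac{2}{21} + \frac{2 \cdot 2^{2}}{7}\right) - 124\right) = 492 \left(\left(- \frac{2}{21} + \frac{2}{7} \cdot 4\right) - 124\right) = 492 \left(\left(- \frac{2}{21} + \frac{8}{7}\right) - 124\right) = 492 \left(\frac{22}{21} - 124\right) = 492 \left(- \frac{2582}{21}\right) = - \frac{423448}{7}$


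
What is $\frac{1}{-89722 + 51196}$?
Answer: $- \frac{1}{38526} \approx -2.5956 \cdot 10^{-5}$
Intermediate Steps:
$\frac{1}{-89722 + 51196} = \frac{1}{-38526} = - \frac{1}{38526}$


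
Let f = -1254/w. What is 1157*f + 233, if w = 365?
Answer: -1365833/365 ≈ -3742.0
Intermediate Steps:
f = -1254/365 ≈ -3.4356
1157*f + 233 = 1157*(-1254/365) + 233 = -1450878/365 + 233 = -1365833/365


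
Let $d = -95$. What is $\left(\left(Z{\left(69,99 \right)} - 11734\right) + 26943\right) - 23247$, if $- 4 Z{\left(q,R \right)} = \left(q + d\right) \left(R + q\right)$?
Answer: $-6946$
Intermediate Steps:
$Z{\left(q,R \right)} = - \frac{\left(-95 + q\right) \left(R + q\right)}{4}$ ($Z{\left(q,R \right)} = - \frac{\left(q - 95\right) \left(R + q\right)}{4} = - \frac{\left(-95 + q\right) \left(R + q\right)}{4}$)
$\left(\left(Z{\left(69,99 \right)} - 11734\right) + 26943\right) - 23247 = \left(\left(\left(- \frac{69^{2}}{4} + \frac{95}{4} \cdot 99 + \frac{95}{4} \cdot 69 - \frac{99}{4} \cdot 69\right) - 11734\right) + 26943\right) - 23247 = \left(\left(\left(\left(- \frac{1}{4}\right) 4761 + \frac{9405}{4} + \frac{6555}{4} - \frac{6831}{4}\right) - 11734\right) + 26943\right) - 23247 = \left(\left(\left(- \frac{4761}{4} + \frac{9405}{4} + \frac{6555}{4} - \frac{6831}{4}\right) - 11734\right) + 26943\right) - 23247 = \left(\left(1092 - 11734\right) + 26943\right) - 23247 = \left(-10642 + 26943\right) - 23247 = 16301 - 23247 = -6946$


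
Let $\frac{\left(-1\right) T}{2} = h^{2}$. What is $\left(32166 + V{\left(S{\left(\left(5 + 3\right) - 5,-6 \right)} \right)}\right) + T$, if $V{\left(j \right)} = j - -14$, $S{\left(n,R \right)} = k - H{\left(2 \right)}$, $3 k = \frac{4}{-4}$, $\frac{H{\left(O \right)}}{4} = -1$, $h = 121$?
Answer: $\frac{8705}{3} \approx 2901.7$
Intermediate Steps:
$H{\left(O \right)} = -4$ ($H{\left(O \right)} = 4 \left(-1\right) = -4$)
$k = - \frac{1}{3}$ ($k = \frac{4 \frac{1}{-4}}{3} = \frac{4 \left(- \frac{1}{4}\right)}{3} = \frac{1}{3} \left(-1\right) = - \frac{1}{3} \approx -0.33333$)
$S{\left(n,R \right)} = \frac{11}{3}$ ($S{\left(n,R \right)} = - \frac{1}{3} - -4 = - \frac{1}{3} + 4 = \frac{11}{3}$)
$T = -29282$ ($T = - 2 \cdot 121^{2} = \left(-2\right) 14641 = -29282$)
$V{\left(j \right)} = 14 + j$ ($V{\left(j \right)} = j + 14 = 14 + j$)
$\left(32166 + V{\left(S{\left(\left(5 + 3\right) - 5,-6 \right)} \right)}\right) + T = \left(32166 + \left(14 + \frac{11}{3}\right)\right) - 29282 = \left(32166 + \frac{53}{3}\right) - 29282 = \frac{96551}{3} - 29282 = \frac{8705}{3}$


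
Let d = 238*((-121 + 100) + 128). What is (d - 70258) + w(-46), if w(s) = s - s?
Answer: -44792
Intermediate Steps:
w(s) = 0
d = 25466 (d = 238*(-21 + 128) = 238*107 = 25466)
(d - 70258) + w(-46) = (25466 - 70258) + 0 = -44792 + 0 = -44792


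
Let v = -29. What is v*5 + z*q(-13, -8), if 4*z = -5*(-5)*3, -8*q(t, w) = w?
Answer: -505/4 ≈ -126.25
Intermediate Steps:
q(t, w) = -w/8
z = 75/4 (z = (-5*(-5)*3)/4 = (25*3)/4 = (¼)*75 = 75/4 ≈ 18.750)
v*5 + z*q(-13, -8) = -29*5 + 75*(-⅛*(-8))/4 = -145 + (75/4)*1 = -145 + 75/4 = -505/4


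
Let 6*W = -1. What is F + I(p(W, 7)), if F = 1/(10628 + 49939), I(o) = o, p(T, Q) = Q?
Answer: 423970/60567 ≈ 7.0000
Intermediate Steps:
W = -1/6 (W = (1/6)*(-1) = -1/6 ≈ -0.16667)
F = 1/60567 ≈ 1.6511e-5
F + I(p(W, 7)) = 1/60567 + 7 = 423970/60567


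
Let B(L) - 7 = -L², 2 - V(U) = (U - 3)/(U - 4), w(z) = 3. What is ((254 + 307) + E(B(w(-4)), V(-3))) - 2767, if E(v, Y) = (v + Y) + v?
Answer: -15462/7 ≈ -2208.9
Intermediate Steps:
V(U) = 2 - (-3 + U)/(-4 + U) (V(U) = 2 - (U - 3)/(U - 4) = 2 - (-3 + U)/(-4 + U))
B(L) = 7 - L²
E(v, Y) = Y + 2*v (E(v, Y) = (Y + v) + v = Y + 2*v)
((254 + 307) + E(B(w(-4)), V(-3))) - 2767 = ((254 + 307) + ((-5 - 3)/(-4 - 3) + 2*(7 - 1*3²))) - 2767 = (561 + (-8/(-7) + 2*(7 - 1*9))) - 2767 = (561 + (-⅐*(-8) + 2*(7 - 9))) - 2767 = (561 + (8/7 + 2*(-2))) - 2767 = (561 + (8/7 - 4)) - 2767 = (561 - 20/7) - 2767 = 3907/7 - 2767 = -15462/7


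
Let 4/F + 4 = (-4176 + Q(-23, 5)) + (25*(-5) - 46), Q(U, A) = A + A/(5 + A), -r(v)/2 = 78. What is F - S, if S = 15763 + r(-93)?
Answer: -135640445/8691 ≈ -15607.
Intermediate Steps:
r(v) = -156 (r(v) = -2*78 = -156)
Q(U, A) = A + A/(5 + A)
F = -8/8691 (F = 4/(-4 + ((-4176 + 5*(6 + 5)/(5 + 5)) + (25*(-5) - 46))) = 4/(-4 + ((-4176 + 5*11/10) + (-125 - 46))) = 4/(-4 + ((-4176 + 5*(1/10)*11) - 171)) = 4/(-4 + ((-4176 + 11/2) - 171)) = 4/(-4 + (-8341/2 - 171)) = 4/(-4 - 8683/2) = 4/(-8691/2) = 4*(-2/8691) = -8/8691 ≈ -0.00092049)
S = 15607 (S = 15763 - 156 = 15607)
F - S = -8/8691 - 1*15607 = -8/8691 - 15607 = -135640445/8691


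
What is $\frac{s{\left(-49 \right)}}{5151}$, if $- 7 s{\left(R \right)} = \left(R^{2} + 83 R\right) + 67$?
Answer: $\frac{533}{12019} \approx 0.044346$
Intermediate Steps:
$s{\left(R \right)} = - \frac{67}{7} - \frac{83 R}{7} - \frac{R^{2}}{7}$ ($s{\left(R \right)} = - \frac{\left(R^{2} + 83 R\right) + 67}{7} = - \frac{67 + R^{2} + 83 R}{7} = - \frac{67}{7} - \frac{83 R}{7} - \frac{R^{2}}{7}$)
$\frac{s{\left(-49 \right)}}{5151} = \frac{- \frac{67}{7} - -581 - \frac{\left(-49\right)^{2}}{7}}{5151} = \left(- \frac{67}{7} + 581 - 343\right) \frac{1}{5151} = \frac{1599}{7} \cdot \frac{1}{5151} = \frac{533}{12019}$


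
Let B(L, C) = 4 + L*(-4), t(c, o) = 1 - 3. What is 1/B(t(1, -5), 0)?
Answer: 1/12 ≈ 0.083333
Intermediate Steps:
t(c, o) = -2
B(L, C) = 4 - 4*L
1/B(t(1, -5), 0) = 1/(4 - 4*(-2)) = 1/(4 + 8) = 1/12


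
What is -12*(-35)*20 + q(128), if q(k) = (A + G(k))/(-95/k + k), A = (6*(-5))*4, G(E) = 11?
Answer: 136813648/16289 ≈ 8399.1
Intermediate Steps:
A = -120 (A = -30*4 = -120)
q(k) = -109/(k - 95/k) (q(k) = (-120 + 11)/(-95/k + k) = -109/(k - 95/k))
-12*(-35)*20 + q(128) = -12*(-35)*20 - 109*128/(-95 + 128**2) = 420*20 - 109*128/(-95 + 16384) = 8400 - 109*128/16289 = 8400 - 109*128*1/16289 = 8400 - 13952/16289 = 136813648/16289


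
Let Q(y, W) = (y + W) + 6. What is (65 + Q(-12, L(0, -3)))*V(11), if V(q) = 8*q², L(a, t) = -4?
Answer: 53240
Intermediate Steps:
Q(y, W) = 6 + W + y (Q(y, W) = (W + y) + 6 = 6 + W + y)
(65 + Q(-12, L(0, -3)))*V(11) = (65 + (6 - 4 - 12))*(8*11²) = (65 - 10)*(8*121) = 55*968 = 53240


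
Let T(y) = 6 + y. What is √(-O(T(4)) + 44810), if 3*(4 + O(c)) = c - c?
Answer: √44814 ≈ 211.69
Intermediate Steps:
O(c) = -4 (O(c) = -4 + (c - c)/3 = -4 + (⅓)*0 = -4 + 0 = -4)
√(-O(T(4)) + 44810) = √(-1*(-4) + 44810) = √(4 + 44810) = √44814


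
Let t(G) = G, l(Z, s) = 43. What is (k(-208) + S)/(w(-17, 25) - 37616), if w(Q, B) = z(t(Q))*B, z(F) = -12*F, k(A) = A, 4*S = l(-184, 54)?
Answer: 789/130064 ≈ 0.0060662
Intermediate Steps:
S = 43/4 (S = (¼)*43 = 43/4 ≈ 10.750)
w(Q, B) = -12*B*Q (w(Q, B) = (-12*Q)*B = -12*B*Q)
(k(-208) + S)/(w(-17, 25) - 37616) = (-208 + 43/4)/(-12*25*(-17) - 37616) = -789/(4*(5100 - 37616)) = -789/4/(-32516) = -789/4*(-1/32516) = 789/130064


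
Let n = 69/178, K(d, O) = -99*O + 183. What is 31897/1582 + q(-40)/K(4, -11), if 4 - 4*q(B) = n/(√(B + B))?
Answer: 20287283/1006152 + 23*I*√5/6037760 ≈ 20.163 + 8.518e-6*I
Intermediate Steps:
K(d, O) = 183 - 99*O
n = 69/178 (n = 69*(1/178) = 69/178 ≈ 0.38764)
q(B) = 1 - 69*√2/(1424*√B) (q(B) = 1 - 69/(712*(√(B + B))) = 1 - 69/(712*(√(2*B))) = 1 - 69/(712*(√2*√B)) = 1 - 69*√2/(2*√B)/712 = 1 - 69*√2/(1424*√B))
31897/1582 + q(-40)/K(4, -11) = 31897/1582 + (1 - 69*√2/(1424*√(-40)))/(183 - 99*(-11)) = 31897*(1/1582) + (1 - 69*√2*(-I*√10/20)/1424)/(183 + 1089) = 31897/1582 + (1 + 69*I*√5/14240)/1272 = 31897/1582 + (1 + 69*I*√5/14240)*(1/1272) = 31897/1582 + (1/1272 + 23*I*√5/6037760) = 20287283/1006152 + 23*I*√5/6037760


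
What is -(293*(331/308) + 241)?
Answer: -171211/308 ≈ -555.88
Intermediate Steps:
-(293*(331/308) + 241) = -(96983/308 + 241) = -1*171211/308 = -171211/308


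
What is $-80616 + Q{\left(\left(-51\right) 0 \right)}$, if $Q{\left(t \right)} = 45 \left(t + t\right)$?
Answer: $-80616$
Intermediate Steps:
$Q{\left(t \right)} = 90 t$ ($Q{\left(t \right)} = 45 \cdot 2 t = 90 t$)
$-80616 + Q{\left(\left(-51\right) 0 \right)} = -80616 + 90 \left(\left(-51\right) 0\right) = -80616 + 90 \cdot 0 = -80616 + 0 = -80616$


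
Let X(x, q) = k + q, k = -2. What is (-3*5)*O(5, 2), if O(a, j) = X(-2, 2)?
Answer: 0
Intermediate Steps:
X(x, q) = -2 + q
O(a, j) = 0 (O(a, j) = -2 + 2 = 0)
(-3*5)*O(5, 2) = -3*5*0 = -15*0 = 0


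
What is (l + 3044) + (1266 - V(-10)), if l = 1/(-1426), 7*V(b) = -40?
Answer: 43079453/9982 ≈ 4315.7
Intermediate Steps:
V(b) = -40/7 (V(b) = (⅐)*(-40) = -40/7)
l = -1/1426 ≈ -0.00070126
(l + 3044) + (1266 - V(-10)) = (-1/1426 + 3044) + (1266 - 1*(-40/7)) = 4340743/1426 + (1266 + 40/7) = 4340743/1426 + 8902/7 = 43079453/9982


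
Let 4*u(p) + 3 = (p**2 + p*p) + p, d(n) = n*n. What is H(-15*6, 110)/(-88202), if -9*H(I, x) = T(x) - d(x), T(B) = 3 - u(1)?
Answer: -12097/793818 ≈ -0.015239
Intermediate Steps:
d(n) = n**2
u(p) = -3/4 + p**2/2 + p/4 (u(p) = -3/4 + ((p**2 + p*p) + p)/4 = -3/4 + ((p**2 + p**2) + p)/4 = -3/4 + (2*p**2 + p)/4 = -3/4 + (p + 2*p**2)/4 = -3/4 + (p**2/2 + p/4) = -3/4 + p**2/2 + p/4)
T(B) = 3 (T(B) = 3 - (-3/4 + (1/2)*1**2 + (1/4)*1) = 3 - (-3/4 + (1/2)*1 + 1/4) = 3 - (-3/4 + 1/2 + 1/4) = 3 - 1*0 = 3 + 0 = 3)
H(I, x) = -1/3 + x**2/9 (H(I, x) = -(3 - x**2)/9 = -1/3 + x**2/9)
H(-15*6, 110)/(-88202) = (-1/3 + (1/9)*110**2)/(-88202) = (-1/3 + (1/9)*12100)*(-1/88202) = (-1/3 + 12100/9)*(-1/88202) = (12097/9)*(-1/88202) = -12097/793818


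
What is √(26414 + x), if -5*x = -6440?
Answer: 27*√38 ≈ 166.44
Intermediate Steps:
x = 1288 (x = -⅕*(-6440) = 1288)
√(26414 + x) = √(26414 + 1288) = √27702 = 27*√38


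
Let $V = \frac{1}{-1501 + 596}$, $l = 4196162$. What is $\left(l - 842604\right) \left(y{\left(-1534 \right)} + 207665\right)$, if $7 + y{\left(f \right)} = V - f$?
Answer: $\frac{634891438794522}{905} \approx 7.0154 \cdot 10^{11}$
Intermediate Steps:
$V = - \frac{1}{905}$ ($V = \frac{1}{-905} = - \frac{1}{905} \approx -0.001105$)
$y{\left(f \right)} = - \frac{6336}{905} - f$ ($y{\left(f \right)} = -7 - \left(\frac{1}{905} + f\right) = - \frac{6336}{905} - f$)
$\left(l - 842604\right) \left(y{\left(-1534 \right)} + 207665\right) = \left(4196162 - 842604\right) \left(\left(- \frac{6336}{905} - -1534\right) + 207665\right) = 3353558 \left(\left(- \frac{6336}{905} + 1534\right) + 207665\right) = 3353558 \left(\frac{1381934}{905} + 207665\right) = 3353558 \cdot \frac{189318759}{905} = \frac{634891438794522}{905}$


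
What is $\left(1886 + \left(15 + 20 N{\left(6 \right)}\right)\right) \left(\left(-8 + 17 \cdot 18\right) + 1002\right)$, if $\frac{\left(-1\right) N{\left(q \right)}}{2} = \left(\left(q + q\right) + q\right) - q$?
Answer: $1847300$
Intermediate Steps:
$N{\left(q \right)} = - 4 q$ ($N{\left(q \right)} = - 2 \left(\left(\left(q + q\right) + q\right) - q\right) = - 2 \left(\left(2 q + q\right) - q\right) = - 2 \left(3 q - q\right) = - 2 \cdot 2 q = - 4 q$)
$\left(1886 + \left(15 + 20 N{\left(6 \right)}\right)\right) \left(\left(-8 + 17 \cdot 18\right) + 1002\right) = \left(1886 + \left(15 + 20 \left(\left(-4\right) 6\right)\right)\right) \left(\left(-8 + 17 \cdot 18\right) + 1002\right) = \left(1886 + \left(15 + 20 \left(-24\right)\right)\right) \left(\left(-8 + 306\right) + 1002\right) = \left(1886 + \left(15 - 480\right)\right) \left(298 + 1002\right) = \left(1886 - 465\right) 1300 = 1421 \cdot 1300 = 1847300$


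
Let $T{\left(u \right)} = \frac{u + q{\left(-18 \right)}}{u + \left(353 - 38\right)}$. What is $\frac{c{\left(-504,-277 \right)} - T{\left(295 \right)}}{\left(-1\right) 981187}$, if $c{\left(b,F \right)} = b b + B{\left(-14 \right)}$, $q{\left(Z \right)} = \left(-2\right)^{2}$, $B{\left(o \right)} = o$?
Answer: $- \frac{154940921}{598524070} \approx -0.25887$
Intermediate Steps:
$q{\left(Z \right)} = 4$
$T{\left(u \right)} = \frac{4 + u}{315 + u}$ ($T{\left(u \right)} = \frac{u + 4}{u + \left(353 - 38\right)} = \frac{4 + u}{u + \left(353 - 38\right)} = \frac{4 + u}{u + 315} = \frac{4 + u}{315 + u}$)
$c{\left(b,F \right)} = -14 + b^{2}$ ($c{\left(b,F \right)} = b b - 14 = b^{2} - 14 = -14 + b^{2}$)
$\frac{c{\left(-504,-277 \right)} - T{\left(295 \right)}}{\left(-1\right) 981187} = \frac{\left(-14 + \left(-504\right)^{2}\right) - \frac{4 + 295}{315 + 295}}{\left(-1\right) 981187} = \frac{\left(-14 + 254016\right) - \frac{1}{610} \cdot 299}{-981187} = \left(254002 - \frac{1}{610} \cdot 299\right) \left(- \frac{1}{981187}\right) = \left(254002 - \frac{299}{610}\right) \left(- \frac{1}{981187}\right) = \frac{154940921}{610} \left(- \frac{1}{981187}\right) = - \frac{154940921}{598524070}$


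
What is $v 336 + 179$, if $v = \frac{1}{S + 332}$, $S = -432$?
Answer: $\frac{4391}{25} \approx 175.64$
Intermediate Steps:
$v = - \frac{1}{100}$ ($v = \frac{1}{-432 + 332} = \frac{1}{-100} = - \frac{1}{100} \approx -0.01$)
$v 336 + 179 = \left(- \frac{1}{100}\right) 336 + 179 = - \frac{84}{25} + 179 = \frac{4391}{25}$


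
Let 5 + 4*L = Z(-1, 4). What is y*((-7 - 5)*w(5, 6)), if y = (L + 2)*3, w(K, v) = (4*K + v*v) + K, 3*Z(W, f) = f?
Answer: -2379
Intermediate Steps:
Z(W, f) = f/3
L = -11/12 (L = -5/4 + ((1/3)*4)/4 = -5/4 + (1/4)*(4/3) = -5/4 + 1/3 = -11/12 ≈ -0.91667)
w(K, v) = v**2 + 5*K (w(K, v) = (4*K + v**2) + K = (v**2 + 4*K) + K = v**2 + 5*K)
y = 13/4 (y = (-11/12 + 2)*3 = (13/12)*3 = 13/4 ≈ 3.2500)
y*((-7 - 5)*w(5, 6)) = 13*((-7 - 5)*(6**2 + 5*5))/4 = 13*(-12*(36 + 25))/4 = 13*(-12*61)/4 = (13/4)*(-732) = -2379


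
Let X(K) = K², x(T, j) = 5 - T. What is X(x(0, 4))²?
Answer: 625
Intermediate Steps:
X(x(0, 4))² = ((5 - 1*0)²)² = ((5 + 0)²)² = (5²)² = 25² = 625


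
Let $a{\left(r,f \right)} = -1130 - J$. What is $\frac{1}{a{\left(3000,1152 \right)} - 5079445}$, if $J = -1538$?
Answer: $- \frac{1}{5079037} \approx -1.9689 \cdot 10^{-7}$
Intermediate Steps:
$a{\left(r,f \right)} = 408$ ($a{\left(r,f \right)} = -1130 - -1538 = -1130 + 1538 = 408$)
$\frac{1}{a{\left(3000,1152 \right)} - 5079445} = \frac{1}{408 - 5079445} = \frac{1}{-5079037} = - \frac{1}{5079037}$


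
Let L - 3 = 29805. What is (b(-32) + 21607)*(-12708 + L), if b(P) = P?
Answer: 368932500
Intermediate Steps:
L = 29808 (L = 3 + 29805 = 29808)
(b(-32) + 21607)*(-12708 + L) = (-32 + 21607)*(-12708 + 29808) = 21575*17100 = 368932500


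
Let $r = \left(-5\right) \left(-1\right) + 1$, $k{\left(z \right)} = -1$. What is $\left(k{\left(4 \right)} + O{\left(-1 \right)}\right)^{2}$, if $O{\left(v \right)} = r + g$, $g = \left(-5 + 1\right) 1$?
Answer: $1$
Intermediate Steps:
$r = 6$ ($r = 5 + 1 = 6$)
$g = -4$ ($g = \left(-4\right) 1 = -4$)
$O{\left(v \right)} = 2$ ($O{\left(v \right)} = 6 - 4 = 2$)
$\left(k{\left(4 \right)} + O{\left(-1 \right)}\right)^{2} = \left(-1 + 2\right)^{2} = 1^{2} = 1$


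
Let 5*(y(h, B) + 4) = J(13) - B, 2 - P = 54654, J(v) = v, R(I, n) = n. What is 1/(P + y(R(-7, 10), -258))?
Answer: -5/273009 ≈ -1.8314e-5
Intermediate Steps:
P = -54652 (P = 2 - 1*54654 = 2 - 54654 = -54652)
y(h, B) = -7/5 - B/5 (y(h, B) = -4 + (13 - B)/5 = -4 + (13/5 - B/5) = -7/5 - B/5)
1/(P + y(R(-7, 10), -258)) = 1/(-54652 + (-7/5 - ⅕*(-258))) = 1/(-54652 + (-7/5 + 258/5)) = 1/(-54652 + 251/5) = 1/(-273009/5) = -5/273009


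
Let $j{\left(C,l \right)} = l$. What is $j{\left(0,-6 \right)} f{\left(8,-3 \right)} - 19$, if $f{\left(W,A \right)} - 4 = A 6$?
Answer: $65$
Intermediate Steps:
$f{\left(W,A \right)} = 4 + 6 A$ ($f{\left(W,A \right)} = 4 + A 6 = 4 + 6 A$)
$j{\left(0,-6 \right)} f{\left(8,-3 \right)} - 19 = - 6 \left(4 + 6 \left(-3\right)\right) - 19 = - 6 \left(4 - 18\right) - 19 = \left(-6\right) \left(-14\right) - 19 = 84 - 19 = 65$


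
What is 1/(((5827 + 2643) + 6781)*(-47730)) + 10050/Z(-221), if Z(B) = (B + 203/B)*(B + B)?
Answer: 9099127753/88807488060 ≈ 0.10246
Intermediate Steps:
Z(B) = 2*B*(B + 203/B) (Z(B) = (B + 203/B)*(2*B) = 2*B*(B + 203/B))
1/(((5827 + 2643) + 6781)*(-47730)) + 10050/Z(-221) = 1/(((5827 + 2643) + 6781)*(-47730)) + 10050/(406 + 2*(-221)²) = -1/47730/(8470 + 6781) + 10050/(406 + 2*48841) = -1/47730/15251 + 10050/(406 + 97682) = (1/15251)*(-1/47730) + 10050/98088 = -1/727930230 + 10050*(1/98088) = -1/727930230 + 25/244 = 9099127753/88807488060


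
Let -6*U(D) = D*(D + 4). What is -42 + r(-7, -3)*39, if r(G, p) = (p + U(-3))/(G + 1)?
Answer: -103/4 ≈ -25.750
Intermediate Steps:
U(D) = -D*(4 + D)/6 (U(D) = -D*(D + 4)/6 = -D*(4 + D)/6)
r(G, p) = (1/2 + p)/(1 + G) (r(G, p) = (p - 1/6*(-3)*(4 - 3))/(G + 1) = (p - 1/6*(-3)*1)/(1 + G) = (p + 1/2)/(1 + G) = (1/2 + p)/(1 + G))
-42 + r(-7, -3)*39 = -42 + ((1/2 - 3)/(1 - 7))*39 = -42 + (-5/2/(-6))*39 = -42 - 1/6*(-5/2)*39 = -42 + (5/12)*39 = -42 + 65/4 = -103/4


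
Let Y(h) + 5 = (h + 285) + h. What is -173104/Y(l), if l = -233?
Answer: 2792/3 ≈ 930.67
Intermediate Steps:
Y(h) = 280 + 2*h (Y(h) = -5 + ((h + 285) + h) = -5 + ((285 + h) + h) = -5 + (285 + 2*h) = 280 + 2*h)
-173104/Y(l) = -173104/(280 + 2*(-233)) = -173104/(280 - 466) = -173104/(-186) = -173104*(-1/186) = 2792/3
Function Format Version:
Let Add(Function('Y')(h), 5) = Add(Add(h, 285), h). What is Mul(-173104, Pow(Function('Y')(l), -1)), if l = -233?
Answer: Rational(2792, 3) ≈ 930.67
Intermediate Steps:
Function('Y')(h) = Add(280, Mul(2, h)) (Function('Y')(h) = Add(-5, Add(Add(h, 285), h)) = Add(-5, Add(Add(285, h), h)) = Add(-5, Add(285, Mul(2, h))) = Add(280, Mul(2, h)))
Mul(-173104, Pow(Function('Y')(l), -1)) = Mul(-173104, Pow(Add(280, Mul(2, -233)), -1)) = Mul(-173104, Pow(Add(280, -466), -1)) = Mul(-173104, Pow(-186, -1)) = Mul(-173104, Rational(-1, 186)) = Rational(2792, 3)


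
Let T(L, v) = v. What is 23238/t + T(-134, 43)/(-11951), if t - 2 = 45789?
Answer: 275748325/547248241 ≈ 0.50388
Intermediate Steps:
t = 45791 (t = 2 + 45789 = 45791)
23238/t + T(-134, 43)/(-11951) = 23238/45791 + 43/(-11951) = 23238*(1/45791) + 43*(-1/11951) = 23238/45791 - 43/11951 = 275748325/547248241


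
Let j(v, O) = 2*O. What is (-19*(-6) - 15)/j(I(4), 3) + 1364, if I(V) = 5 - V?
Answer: 2761/2 ≈ 1380.5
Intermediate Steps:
(-19*(-6) - 15)/j(I(4), 3) + 1364 = (-19*(-6) - 15)/((2*3)) + 1364 = (114 - 15)/6 + 1364 = 99*(⅙) + 1364 = 33/2 + 1364 = 2761/2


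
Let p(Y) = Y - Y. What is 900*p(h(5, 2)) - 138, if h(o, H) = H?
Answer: -138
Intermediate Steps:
p(Y) = 0
900*p(h(5, 2)) - 138 = 900*0 - 138 = 0 - 138 = -138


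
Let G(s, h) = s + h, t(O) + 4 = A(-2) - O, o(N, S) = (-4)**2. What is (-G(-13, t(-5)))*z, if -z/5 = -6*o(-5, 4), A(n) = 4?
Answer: 3840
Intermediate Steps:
o(N, S) = 16
t(O) = -O (t(O) = -4 + (4 - O) = -O)
G(s, h) = h + s
z = 480 (z = -(-30)*16 = -5*(-96) = 480)
(-G(-13, t(-5)))*z = -(-1*(-5) - 13)*480 = -(5 - 13)*480 = -1*(-8)*480 = 8*480 = 3840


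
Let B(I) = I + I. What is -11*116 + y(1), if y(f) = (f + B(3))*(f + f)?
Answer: -1262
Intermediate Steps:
B(I) = 2*I
y(f) = 2*f*(6 + f) (y(f) = (f + 2*3)*(f + f) = (f + 6)*(2*f) = (6 + f)*(2*f) = 2*f*(6 + f))
-11*116 + y(1) = -11*116 + 2*1*(6 + 1) = -1276 + 2*1*7 = -1276 + 14 = -1262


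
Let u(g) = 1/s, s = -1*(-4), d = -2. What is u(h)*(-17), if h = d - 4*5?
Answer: -17/4 ≈ -4.2500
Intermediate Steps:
h = -22 (h = -2 - 4*5 = -2 - 20 = -22)
s = 4
u(g) = ¼ (u(g) = 1/4 = ¼)
u(h)*(-17) = (¼)*(-17) = -17/4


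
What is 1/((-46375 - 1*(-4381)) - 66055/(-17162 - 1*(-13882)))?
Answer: -656/27534853 ≈ -2.3824e-5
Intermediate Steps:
1/((-46375 - 1*(-4381)) - 66055/(-17162 - 1*(-13882))) = 1/((-46375 + 4381) - 66055/(-17162 + 13882)) = 1/(-41994 - 66055/(-3280)) = 1/(-41994 - 66055*(-1/3280)) = 1/(-41994 + 13211/656) = 1/(-27534853/656) = -656/27534853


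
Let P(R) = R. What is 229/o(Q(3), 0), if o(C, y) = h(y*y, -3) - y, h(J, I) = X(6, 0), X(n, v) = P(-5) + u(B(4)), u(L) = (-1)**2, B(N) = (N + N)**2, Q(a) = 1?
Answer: -229/4 ≈ -57.250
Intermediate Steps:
B(N) = 4*N**2 (B(N) = (2*N)**2 = 4*N**2)
u(L) = 1
X(n, v) = -4 (X(n, v) = -5 + 1 = -4)
h(J, I) = -4
o(C, y) = -4 - y
229/o(Q(3), 0) = 229/(-4 - 1*0) = 229/(-4 + 0) = 229/(-4) = 229*(-1/4) = -229/4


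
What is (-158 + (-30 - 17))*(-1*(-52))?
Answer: -10660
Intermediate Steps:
(-158 + (-30 - 17))*(-1*(-52)) = (-158 - 47)*52 = -205*52 = -10660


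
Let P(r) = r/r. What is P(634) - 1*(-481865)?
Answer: 481866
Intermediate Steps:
P(r) = 1
P(634) - 1*(-481865) = 1 - 1*(-481865) = 1 + 481865 = 481866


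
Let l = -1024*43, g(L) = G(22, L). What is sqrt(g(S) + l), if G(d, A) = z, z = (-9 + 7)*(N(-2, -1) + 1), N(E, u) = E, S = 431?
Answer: I*sqrt(44030) ≈ 209.83*I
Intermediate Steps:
z = 2 (z = (-9 + 7)*(-2 + 1) = -2*(-1) = 2)
G(d, A) = 2
g(L) = 2
l = -44032
sqrt(g(S) + l) = sqrt(2 - 44032) = sqrt(-44030) = I*sqrt(44030)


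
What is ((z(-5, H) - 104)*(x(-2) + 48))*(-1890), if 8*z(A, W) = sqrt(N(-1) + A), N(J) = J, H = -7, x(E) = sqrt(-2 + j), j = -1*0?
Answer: 945*(48 + I*sqrt(2))*(832 - I*sqrt(6))/4 ≈ 9.4357e+6 + 2.502e+5*I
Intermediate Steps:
j = 0
x(E) = I*sqrt(2) (x(E) = sqrt(-2 + 0) = sqrt(-2) = I*sqrt(2))
z(A, W) = sqrt(-1 + A)/8
((z(-5, H) - 104)*(x(-2) + 48))*(-1890) = ((sqrt(-1 - 5)/8 - 104)*(I*sqrt(2) + 48))*(-1890) = ((sqrt(-6)/8 - 104)*(48 + I*sqrt(2)))*(-1890) = (((I*sqrt(6))/8 - 104)*(48 + I*sqrt(2)))*(-1890) = ((I*sqrt(6)/8 - 104)*(48 + I*sqrt(2)))*(-1890) = ((-104 + I*sqrt(6)/8)*(48 + I*sqrt(2)))*(-1890) = -1890*(-104 + I*sqrt(6)/8)*(48 + I*sqrt(2))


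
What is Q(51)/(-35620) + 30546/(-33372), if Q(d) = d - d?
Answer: -1697/1854 ≈ -0.91532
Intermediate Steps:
Q(d) = 0
Q(51)/(-35620) + 30546/(-33372) = 0/(-35620) + 30546/(-33372) = 0*(-1/35620) + 30546*(-1/33372) = 0 - 1697/1854 = -1697/1854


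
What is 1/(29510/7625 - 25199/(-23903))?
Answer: 36452075/179503981 ≈ 0.20307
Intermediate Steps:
1/(29510/7625 - 25199/(-23903)) = 1/(29510*(1/7625) - 25199*(-1/23903)) = 1/(5902/1525 + 25199/23903) = 1/(179503981/36452075) = 36452075/179503981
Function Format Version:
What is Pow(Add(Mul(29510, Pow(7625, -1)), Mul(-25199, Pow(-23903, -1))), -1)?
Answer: Rational(36452075, 179503981) ≈ 0.20307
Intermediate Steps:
Pow(Add(Mul(29510, Pow(7625, -1)), Mul(-25199, Pow(-23903, -1))), -1) = Pow(Add(Mul(29510, Rational(1, 7625)), Mul(-25199, Rational(-1, 23903))), -1) = Pow(Add(Rational(5902, 1525), Rational(25199, 23903)), -1) = Pow(Rational(179503981, 36452075), -1) = Rational(36452075, 179503981)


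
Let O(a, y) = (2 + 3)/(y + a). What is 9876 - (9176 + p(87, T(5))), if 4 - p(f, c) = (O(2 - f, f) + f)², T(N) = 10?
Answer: 34825/4 ≈ 8706.3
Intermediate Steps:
O(a, y) = 5/(a + y)
p(f, c) = 4 - (5/2 + f)² (p(f, c) = 4 - (5/((2 - f) + f) + f)² = 4 - (5/2 + f)²)
9876 - (9176 + p(87, T(5))) = 9876 - (9176 + (4 - (5 + 2*87)²/4)) = 9876 - (9176 + (4 - (5 + 174)²/4)) = 9876 - (9176 + (4 - ¼*179²)) = 9876 - (9176 + (4 - ¼*32041)) = 9876 - (9176 + (4 - 32041/4)) = 9876 - (9176 - 32025/4) = 9876 - 1*4679/4 = 9876 - 4679/4 = 34825/4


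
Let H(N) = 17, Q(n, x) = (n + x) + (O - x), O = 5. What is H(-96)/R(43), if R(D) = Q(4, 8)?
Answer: 17/9 ≈ 1.8889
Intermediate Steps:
Q(n, x) = 5 + n (Q(n, x) = (n + x) + (5 - x) = 5 + n)
R(D) = 9 (R(D) = 5 + 4 = 9)
H(-96)/R(43) = 17/9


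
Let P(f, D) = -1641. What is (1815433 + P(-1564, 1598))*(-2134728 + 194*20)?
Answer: -3864915055616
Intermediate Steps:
(1815433 + P(-1564, 1598))*(-2134728 + 194*20) = (1815433 - 1641)*(-2134728 + 194*20) = 1813792*(-2134728 + 3880) = 1813792*(-2130848) = -3864915055616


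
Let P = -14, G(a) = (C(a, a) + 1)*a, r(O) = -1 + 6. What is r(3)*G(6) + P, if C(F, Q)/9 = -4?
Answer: -1064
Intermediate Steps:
C(F, Q) = -36 (C(F, Q) = 9*(-4) = -36)
r(O) = 5
G(a) = -35*a (G(a) = (-36 + 1)*a = -35*a)
r(3)*G(6) + P = 5*(-35*6) - 14 = 5*(-210) - 14 = -1050 - 14 = -1064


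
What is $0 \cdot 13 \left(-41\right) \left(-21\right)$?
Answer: $0$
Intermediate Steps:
$0 \cdot 13 \left(-41\right) \left(-21\right) = 0 \left(-41\right) \left(-21\right) = 0 \left(-21\right) = 0$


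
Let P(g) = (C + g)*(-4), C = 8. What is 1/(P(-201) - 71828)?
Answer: -1/71056 ≈ -1.4073e-5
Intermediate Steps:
P(g) = -32 - 4*g (P(g) = (8 + g)*(-4) = -32 - 4*g)
1/(P(-201) - 71828) = 1/((-32 - 4*(-201)) - 71828) = 1/((-32 + 804) - 71828) = 1/(772 - 71828) = 1/(-71056) = -1/71056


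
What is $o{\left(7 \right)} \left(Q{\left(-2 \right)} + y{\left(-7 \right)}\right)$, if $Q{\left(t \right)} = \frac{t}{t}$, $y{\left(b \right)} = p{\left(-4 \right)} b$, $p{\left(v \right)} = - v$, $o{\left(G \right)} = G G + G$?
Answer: $-1512$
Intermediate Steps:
$o{\left(G \right)} = G + G^{2}$ ($o{\left(G \right)} = G^{2} + G = G + G^{2}$)
$y{\left(b \right)} = 4 b$ ($y{\left(b \right)} = \left(-1\right) \left(-4\right) b = 4 b$)
$Q{\left(t \right)} = 1$
$o{\left(7 \right)} \left(Q{\left(-2 \right)} + y{\left(-7 \right)}\right) = 7 \left(1 + 7\right) \left(1 + 4 \left(-7\right)\right) = 7 \cdot 8 \left(1 - 28\right) = 56 \left(-27\right) = -1512$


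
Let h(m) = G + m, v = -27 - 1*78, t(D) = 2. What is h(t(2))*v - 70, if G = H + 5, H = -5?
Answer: -280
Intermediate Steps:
G = 0 (G = -5 + 5 = 0)
v = -105 (v = -27 - 78 = -105)
h(m) = m (h(m) = 0 + m = m)
h(t(2))*v - 70 = 2*(-105) - 70 = -210 - 70 = -280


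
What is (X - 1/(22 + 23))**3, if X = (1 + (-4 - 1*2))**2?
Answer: 1420034624/91125 ≈ 15583.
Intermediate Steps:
X = 25 (X = (1 + (-4 - 2))**2 = (1 - 6)**2 = (-5)**2 = 25)
(X - 1/(22 + 23))**3 = (25 - 1/(22 + 23))**3 = (25 - 1/45)**3 = (1124/45)**3 = 1420034624/91125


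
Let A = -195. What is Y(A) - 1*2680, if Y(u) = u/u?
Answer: -2679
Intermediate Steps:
Y(u) = 1
Y(A) - 1*2680 = 1 - 1*2680 = 1 - 2680 = -2679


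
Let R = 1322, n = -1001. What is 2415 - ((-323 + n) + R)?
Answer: 2417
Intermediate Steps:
2415 - ((-323 + n) + R) = 2415 - ((-323 - 1001) + 1322) = 2415 - (-1324 + 1322) = 2415 - 1*(-2) = 2415 + 2 = 2417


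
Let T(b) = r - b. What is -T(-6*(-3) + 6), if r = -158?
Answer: 182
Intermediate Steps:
T(b) = -158 - b
-T(-6*(-3) + 6) = -(-158 - (-6*(-3) + 6)) = -(-158 - (18 + 6)) = -(-158 - 1*24) = -(-158 - 24) = -1*(-182) = 182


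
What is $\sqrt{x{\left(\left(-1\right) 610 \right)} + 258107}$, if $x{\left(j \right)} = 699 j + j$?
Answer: $i \sqrt{168893} \approx 410.97 i$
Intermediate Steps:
$x{\left(j \right)} = 700 j$
$\sqrt{x{\left(\left(-1\right) 610 \right)} + 258107} = \sqrt{700 \left(\left(-1\right) 610\right) + 258107} = \sqrt{700 \left(-610\right) + 258107} = \sqrt{-427000 + 258107} = \sqrt{-168893} = i \sqrt{168893}$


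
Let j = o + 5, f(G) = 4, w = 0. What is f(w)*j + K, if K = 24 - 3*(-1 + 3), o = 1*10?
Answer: 78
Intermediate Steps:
o = 10
K = 18 (K = 24 - 3*2 = 24 - 6 = 18)
j = 15 (j = 10 + 5 = 15)
f(w)*j + K = 4*15 + 18 = 60 + 18 = 78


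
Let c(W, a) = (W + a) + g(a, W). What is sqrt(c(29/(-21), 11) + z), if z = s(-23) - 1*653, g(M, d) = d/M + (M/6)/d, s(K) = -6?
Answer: 5*I*sqrt(519239490)/4466 ≈ 25.511*I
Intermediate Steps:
g(M, d) = d/M + M/(6*d) (g(M, d) = d/M + (M*(1/6))/d = d/M + (M/6)/d = d/M + M/(6*d))
c(W, a) = W + a + W/a + a/(6*W) (c(W, a) = (W + a) + (W/a + a/(6*W)) = W + a + W/a + a/(6*W))
z = -659 (z = -6 - 1*653 = -6 - 653 = -659)
sqrt(c(29/(-21), 11) + z) = sqrt((29/(-21) + 11 + (29/(-21))/11 + (1/6)*11/(29/(-21))) - 659) = sqrt((29*(-1/21) + 11 + (29*(-1/21))*(1/11) + (1/6)*11/(29*(-1/21))) - 659) = sqrt((-29/21 + 11 - 29/21*1/11 + (1/6)*11/(-29/21)) - 659) = sqrt((-29/21 + 11 - 29/231 + (1/6)*11*(-21/29)) - 659) = sqrt((-29/21 + 11 - 29/231 - 77/58) - 659) = sqrt(36469/4466 - 659) = sqrt(-2906625/4466) = 5*I*sqrt(519239490)/4466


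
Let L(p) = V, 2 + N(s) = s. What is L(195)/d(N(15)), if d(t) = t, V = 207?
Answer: 207/13 ≈ 15.923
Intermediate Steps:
N(s) = -2 + s
L(p) = 207
L(195)/d(N(15)) = 207/(-2 + 15) = 207/13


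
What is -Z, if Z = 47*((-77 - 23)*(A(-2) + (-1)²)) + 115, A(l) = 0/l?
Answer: 4585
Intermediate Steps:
A(l) = 0
Z = -4585 (Z = 47*((-77 - 23)*(0 + (-1)²)) + 115 = 47*(-100*(0 + 1)) + 115 = 47*(-100*1) + 115 = 47*(-100) + 115 = -4700 + 115 = -4585)
-Z = -1*(-4585) = 4585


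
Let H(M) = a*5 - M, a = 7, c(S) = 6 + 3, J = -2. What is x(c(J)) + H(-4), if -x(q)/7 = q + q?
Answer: -87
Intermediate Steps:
c(S) = 9
H(M) = 35 - M (H(M) = 7*5 - M = 35 - M)
x(q) = -14*q (x(q) = -7*(q + q) = -14*q)
x(c(J)) + H(-4) = -14*9 + (35 - 1*(-4)) = -126 + (35 + 4) = -126 + 39 = -87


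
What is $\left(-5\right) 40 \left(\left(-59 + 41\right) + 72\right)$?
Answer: $-10800$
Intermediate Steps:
$\left(-5\right) 40 \left(\left(-59 + 41\right) + 72\right) = - 200 \left(-18 + 72\right) = \left(-200\right) 54 = -10800$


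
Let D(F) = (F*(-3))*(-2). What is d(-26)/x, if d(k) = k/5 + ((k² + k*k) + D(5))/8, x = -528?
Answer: -1117/3520 ≈ -0.31733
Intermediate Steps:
D(F) = 6*F (D(F) = -3*F*(-2) = 6*F)
d(k) = 15/4 + k²/4 + k/5 (d(k) = k/5 + ((k² + k*k) + 6*5)/8 = k*(⅕) + ((k² + k²) + 30)*(⅛) = k/5 + (2*k² + 30)*(⅛) = k/5 + (30 + 2*k²)*(⅛) = k/5 + (15/4 + k²/4) = 15/4 + k²/4 + k/5)
d(-26)/x = (15/4 + (¼)*(-26)² + (⅕)*(-26))/(-528) = (15/4 + (¼)*676 - 26/5)*(-1/528) = (15/4 + 169 - 26/5)*(-1/528) = (3351/20)*(-1/528) = -1117/3520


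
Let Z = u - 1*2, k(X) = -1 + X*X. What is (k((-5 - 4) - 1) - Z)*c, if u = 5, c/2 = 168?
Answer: 32256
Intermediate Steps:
c = 336 (c = 2*168 = 336)
k(X) = -1 + X²
Z = 3 (Z = 5 - 1*2 = 5 - 2 = 3)
(k((-5 - 4) - 1) - Z)*c = ((-1 + ((-5 - 4) - 1)²) - 1*3)*336 = ((-1 + (-9 - 1)²) - 3)*336 = ((-1 + (-10)²) - 3)*336 = ((-1 + 100) - 3)*336 = (99 - 3)*336 = 96*336 = 32256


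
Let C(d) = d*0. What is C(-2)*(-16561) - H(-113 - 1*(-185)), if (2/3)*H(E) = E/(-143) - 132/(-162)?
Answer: -601/1287 ≈ -0.46698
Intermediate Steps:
H(E) = 11/9 - 3*E/286 (H(E) = 3*(E/(-143) - 132/(-162))/2 = 3*(E*(-1/143) - 132*(-1/162))/2 = 3*(-E/143 + 22/27)/2 = 3*(22/27 - E/143)/2 = 11/9 - 3*E/286)
C(d) = 0
C(-2)*(-16561) - H(-113 - 1*(-185)) = 0*(-16561) - (11/9 - 3*(-113 - 1*(-185))/286) = 0 - (11/9 - 3*(-113 + 185)/286) = 0 - (11/9 - 3/286*72) = 0 - (11/9 - 108/143) = 0 - 1*601/1287 = 0 - 601/1287 = -601/1287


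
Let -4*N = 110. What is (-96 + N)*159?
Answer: -39273/2 ≈ -19637.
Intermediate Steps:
N = -55/2 (N = -1/4*110 = -55/2 ≈ -27.500)
(-96 + N)*159 = (-96 - 55/2)*159 = -247/2*159 = -39273/2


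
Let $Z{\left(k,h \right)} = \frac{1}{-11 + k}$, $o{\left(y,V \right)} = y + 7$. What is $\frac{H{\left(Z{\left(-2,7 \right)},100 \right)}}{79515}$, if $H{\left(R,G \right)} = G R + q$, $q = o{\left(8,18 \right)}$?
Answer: $\frac{1}{10881} \approx 9.1903 \cdot 10^{-5}$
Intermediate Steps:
$o{\left(y,V \right)} = 7 + y$
$q = 15$ ($q = 7 + 8 = 15$)
$H{\left(R,G \right)} = 15 + G R$ ($H{\left(R,G \right)} = G R + 15 = 15 + G R$)
$\frac{H{\left(Z{\left(-2,7 \right)},100 \right)}}{79515} = \frac{15 + \frac{100}{-11 - 2}}{79515} = \left(15 + \frac{100}{-13}\right) \frac{1}{79515} = \left(15 + 100 \left(- \frac{1}{13}\right)\right) \frac{1}{79515} = \left(15 - \frac{100}{13}\right) \frac{1}{79515} = \frac{95}{13} \cdot \frac{1}{79515} = \frac{1}{10881}$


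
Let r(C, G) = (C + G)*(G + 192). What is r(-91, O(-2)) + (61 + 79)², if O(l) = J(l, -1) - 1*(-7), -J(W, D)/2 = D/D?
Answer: 2658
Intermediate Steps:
J(W, D) = -2 (J(W, D) = -2*D/D = -2*1 = -2)
O(l) = 5 (O(l) = -2 - 1*(-7) = -2 + 7 = 5)
r(C, G) = (192 + G)*(C + G) (r(C, G) = (C + G)*(192 + G) = (192 + G)*(C + G))
r(-91, O(-2)) + (61 + 79)² = (5² + 192*(-91) + 192*5 - 91*5) + (61 + 79)² = (25 - 17472 + 960 - 455) + 140² = -16942 + 19600 = 2658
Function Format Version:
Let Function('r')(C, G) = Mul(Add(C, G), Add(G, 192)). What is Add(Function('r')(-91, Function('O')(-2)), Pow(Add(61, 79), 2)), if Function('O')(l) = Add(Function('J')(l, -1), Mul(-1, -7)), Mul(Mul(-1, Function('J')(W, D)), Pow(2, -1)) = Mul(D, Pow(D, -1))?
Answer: 2658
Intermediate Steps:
Function('J')(W, D) = -2 (Function('J')(W, D) = Mul(-2, Mul(D, Pow(D, -1))) = Mul(-2, 1) = -2)
Function('O')(l) = 5 (Function('O')(l) = Add(-2, Mul(-1, -7)) = Add(-2, 7) = 5)
Function('r')(C, G) = Mul(Add(192, G), Add(C, G)) (Function('r')(C, G) = Mul(Add(C, G), Add(192, G)) = Mul(Add(192, G), Add(C, G)))
Add(Function('r')(-91, Function('O')(-2)), Pow(Add(61, 79), 2)) = Add(Add(Pow(5, 2), Mul(192, -91), Mul(192, 5), Mul(-91, 5)), Pow(Add(61, 79), 2)) = Add(Add(25, -17472, 960, -455), Pow(140, 2)) = Add(-16942, 19600) = 2658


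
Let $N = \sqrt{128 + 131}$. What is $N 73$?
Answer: $73 \sqrt{259} \approx 1174.8$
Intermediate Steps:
$N = \sqrt{259} \approx 16.093$
$N 73 = \sqrt{259} \cdot 73 = 73 \sqrt{259}$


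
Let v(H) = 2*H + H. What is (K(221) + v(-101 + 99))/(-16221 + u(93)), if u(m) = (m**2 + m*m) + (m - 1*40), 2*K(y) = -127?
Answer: -139/2260 ≈ -0.061504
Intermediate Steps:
v(H) = 3*H
K(y) = -127/2 (K(y) = (1/2)*(-127) = -127/2)
u(m) = -40 + m + 2*m**2 (u(m) = (m**2 + m**2) + (m - 40) = 2*m**2 + (-40 + m) = -40 + m + 2*m**2)
(K(221) + v(-101 + 99))/(-16221 + u(93)) = (-127/2 + 3*(-101 + 99))/(-16221 + (-40 + 93 + 2*93**2)) = (-127/2 + 3*(-2))/(-16221 + (-40 + 93 + 2*8649)) = (-127/2 - 6)/(-16221 + (-40 + 93 + 17298)) = -139/(2*(-16221 + 17351)) = -139/2/1130 = -139/2*1/1130 = -139/2260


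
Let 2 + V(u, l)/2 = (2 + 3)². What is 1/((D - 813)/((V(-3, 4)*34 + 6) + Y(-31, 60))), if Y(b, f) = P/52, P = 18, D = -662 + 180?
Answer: -40829/33670 ≈ -1.2126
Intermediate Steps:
D = -482
V(u, l) = 46 (V(u, l) = -4 + 2*(2 + 3)² = -4 + 2*5² = -4 + 2*25 = -4 + 50 = 46)
Y(b, f) = 9/26 (Y(b, f) = 18/52 = 18*(1/52) = 9/26)
1/((D - 813)/((V(-3, 4)*34 + 6) + Y(-31, 60))) = 1/((-482 - 813)/((46*34 + 6) + 9/26)) = 1/(-1295/((1564 + 6) + 9/26)) = 1/(-1295/(1570 + 9/26)) = 1/(-1295/40829/26) = 1/(-1295*26/40829) = 1/(-33670/40829) = -40829/33670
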